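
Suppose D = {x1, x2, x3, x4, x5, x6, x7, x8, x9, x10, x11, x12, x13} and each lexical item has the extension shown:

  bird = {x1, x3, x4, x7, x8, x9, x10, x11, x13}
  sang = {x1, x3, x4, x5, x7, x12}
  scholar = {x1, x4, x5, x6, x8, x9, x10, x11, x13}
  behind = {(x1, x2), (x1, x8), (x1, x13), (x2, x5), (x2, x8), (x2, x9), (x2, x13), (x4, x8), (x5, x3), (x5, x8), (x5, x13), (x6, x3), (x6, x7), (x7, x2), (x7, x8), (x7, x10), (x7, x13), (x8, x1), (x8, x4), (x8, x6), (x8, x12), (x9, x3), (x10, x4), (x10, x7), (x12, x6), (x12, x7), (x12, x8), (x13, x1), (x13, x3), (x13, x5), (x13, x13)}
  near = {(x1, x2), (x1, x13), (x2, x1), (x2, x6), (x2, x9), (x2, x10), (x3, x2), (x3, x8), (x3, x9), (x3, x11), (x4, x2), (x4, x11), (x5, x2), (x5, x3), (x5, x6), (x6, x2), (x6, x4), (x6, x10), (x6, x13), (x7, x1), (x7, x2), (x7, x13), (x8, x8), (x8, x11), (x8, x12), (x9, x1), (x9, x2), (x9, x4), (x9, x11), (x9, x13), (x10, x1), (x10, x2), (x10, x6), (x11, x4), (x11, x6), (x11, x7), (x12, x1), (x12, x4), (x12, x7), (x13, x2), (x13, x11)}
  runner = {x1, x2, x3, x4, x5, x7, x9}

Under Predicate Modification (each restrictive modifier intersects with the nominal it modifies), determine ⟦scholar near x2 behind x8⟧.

{x1, x4, x5}

⟦near x2⟧ = {x : ⟨x, x2⟩ ∈ ⟦near⟧} = {x1, x3, x4, x5, x6, x7, x9, x10, x13}
⟦behind x8⟧ = {x : ⟨x, x8⟩ ∈ ⟦behind⟧} = {x1, x2, x4, x5, x7, x12}
⟦scholar⟧ = {x1, x4, x5, x6, x8, x9, x10, x11, x13}
… ∩ ⟦near x2⟧ = {x1, x4, x5, x6, x8, x9, x10, x11, x13} ∩ {x1, x3, x4, x5, x6, x7, x9, x10, x13} = {x1, x4, x5, x6, x9, x10, x13}
… ∩ ⟦behind x8⟧ = {x1, x4, x5, x6, x9, x10, x13} ∩ {x1, x2, x4, x5, x7, x12} = {x1, x4, x5}
So ⟦scholar near x2 behind x8⟧ = {x1, x4, x5}.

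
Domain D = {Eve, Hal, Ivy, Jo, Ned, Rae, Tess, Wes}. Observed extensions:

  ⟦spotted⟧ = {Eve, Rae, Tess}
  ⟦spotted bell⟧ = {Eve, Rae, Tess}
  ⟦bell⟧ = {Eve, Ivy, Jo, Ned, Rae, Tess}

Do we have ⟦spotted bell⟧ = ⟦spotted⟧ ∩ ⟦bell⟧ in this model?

⟦spotted⟧ ∩ ⟦bell⟧ = {Eve, Rae, Tess} ∩ {Eve, Ivy, Jo, Ned, Rae, Tess} = {Eve, Rae, Tess}
Observed ⟦spotted bell⟧ = {Eve, Rae, Tess}.
These coincide, so the modifier is intersective here.

yes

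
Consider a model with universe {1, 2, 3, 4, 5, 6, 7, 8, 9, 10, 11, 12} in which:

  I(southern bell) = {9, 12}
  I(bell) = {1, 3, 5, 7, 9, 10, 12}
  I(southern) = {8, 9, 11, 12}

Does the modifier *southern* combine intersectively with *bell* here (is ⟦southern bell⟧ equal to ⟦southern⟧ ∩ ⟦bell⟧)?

yes

⟦southern⟧ ∩ ⟦bell⟧ = {8, 9, 11, 12} ∩ {1, 3, 5, 7, 9, 10, 12} = {9, 12}
Observed ⟦southern bell⟧ = {9, 12}.
These coincide, so the modifier is intersective here.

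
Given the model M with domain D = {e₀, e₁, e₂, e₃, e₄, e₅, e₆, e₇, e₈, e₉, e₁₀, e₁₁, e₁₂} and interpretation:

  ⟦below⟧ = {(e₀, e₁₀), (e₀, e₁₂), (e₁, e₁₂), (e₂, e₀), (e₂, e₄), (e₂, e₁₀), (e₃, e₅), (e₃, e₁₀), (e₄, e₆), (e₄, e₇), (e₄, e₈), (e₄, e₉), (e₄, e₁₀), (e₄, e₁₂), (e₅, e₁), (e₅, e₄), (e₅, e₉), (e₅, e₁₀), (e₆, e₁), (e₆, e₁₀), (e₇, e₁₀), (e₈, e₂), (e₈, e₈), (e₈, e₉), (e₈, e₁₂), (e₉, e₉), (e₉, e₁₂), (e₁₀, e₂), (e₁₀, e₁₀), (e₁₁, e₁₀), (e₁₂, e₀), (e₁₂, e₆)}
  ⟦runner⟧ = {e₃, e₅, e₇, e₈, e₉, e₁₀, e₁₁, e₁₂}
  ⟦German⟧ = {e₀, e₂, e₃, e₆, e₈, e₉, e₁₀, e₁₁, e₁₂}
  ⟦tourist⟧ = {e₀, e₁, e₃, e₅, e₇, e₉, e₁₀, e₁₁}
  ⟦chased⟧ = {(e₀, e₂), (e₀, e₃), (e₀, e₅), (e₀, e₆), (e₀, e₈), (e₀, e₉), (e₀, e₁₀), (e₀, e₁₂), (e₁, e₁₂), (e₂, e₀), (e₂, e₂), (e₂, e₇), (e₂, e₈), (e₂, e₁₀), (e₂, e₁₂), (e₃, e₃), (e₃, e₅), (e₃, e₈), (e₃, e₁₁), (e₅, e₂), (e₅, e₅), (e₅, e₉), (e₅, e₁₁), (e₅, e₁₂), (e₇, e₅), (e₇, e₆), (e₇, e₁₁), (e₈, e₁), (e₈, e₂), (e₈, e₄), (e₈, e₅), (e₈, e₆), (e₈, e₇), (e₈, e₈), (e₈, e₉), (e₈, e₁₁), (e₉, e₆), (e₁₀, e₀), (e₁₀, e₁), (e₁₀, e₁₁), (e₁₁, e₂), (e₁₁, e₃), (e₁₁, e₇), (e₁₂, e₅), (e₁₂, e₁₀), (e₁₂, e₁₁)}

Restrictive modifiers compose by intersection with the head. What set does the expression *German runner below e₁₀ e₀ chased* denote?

{e₃, e₁₀}

⟦below e₁₀⟧ = {x : ⟨x, e₁₀⟩ ∈ ⟦below⟧} = {e₀, e₂, e₃, e₄, e₅, e₆, e₇, e₁₀, e₁₁}
⟦e₀ chased⟧ = {x : ⟨e₀, x⟩ ∈ ⟦chased⟧} = {e₂, e₃, e₅, e₆, e₈, e₉, e₁₀, e₁₂}
⟦runner⟧ = {e₃, e₅, e₇, e₈, e₉, e₁₀, e₁₁, e₁₂}
… ∩ ⟦below e₁₀⟧ = {e₃, e₅, e₇, e₈, e₉, e₁₀, e₁₁, e₁₂} ∩ {e₀, e₂, e₃, e₄, e₅, e₆, e₇, e₁₀, e₁₁} = {e₃, e₅, e₇, e₁₀, e₁₁}
… ∩ ⟦e₀ chased⟧ = {e₃, e₅, e₇, e₁₀, e₁₁} ∩ {e₂, e₃, e₅, e₆, e₈, e₉, e₁₀, e₁₂} = {e₃, e₅, e₁₀}
… ∩ ⟦German⟧ = {e₃, e₅, e₁₀} ∩ {e₀, e₂, e₃, e₆, e₈, e₉, e₁₀, e₁₁, e₁₂} = {e₃, e₁₀}
So ⟦German runner below e₁₀ e₀ chased⟧ = {e₃, e₁₀}.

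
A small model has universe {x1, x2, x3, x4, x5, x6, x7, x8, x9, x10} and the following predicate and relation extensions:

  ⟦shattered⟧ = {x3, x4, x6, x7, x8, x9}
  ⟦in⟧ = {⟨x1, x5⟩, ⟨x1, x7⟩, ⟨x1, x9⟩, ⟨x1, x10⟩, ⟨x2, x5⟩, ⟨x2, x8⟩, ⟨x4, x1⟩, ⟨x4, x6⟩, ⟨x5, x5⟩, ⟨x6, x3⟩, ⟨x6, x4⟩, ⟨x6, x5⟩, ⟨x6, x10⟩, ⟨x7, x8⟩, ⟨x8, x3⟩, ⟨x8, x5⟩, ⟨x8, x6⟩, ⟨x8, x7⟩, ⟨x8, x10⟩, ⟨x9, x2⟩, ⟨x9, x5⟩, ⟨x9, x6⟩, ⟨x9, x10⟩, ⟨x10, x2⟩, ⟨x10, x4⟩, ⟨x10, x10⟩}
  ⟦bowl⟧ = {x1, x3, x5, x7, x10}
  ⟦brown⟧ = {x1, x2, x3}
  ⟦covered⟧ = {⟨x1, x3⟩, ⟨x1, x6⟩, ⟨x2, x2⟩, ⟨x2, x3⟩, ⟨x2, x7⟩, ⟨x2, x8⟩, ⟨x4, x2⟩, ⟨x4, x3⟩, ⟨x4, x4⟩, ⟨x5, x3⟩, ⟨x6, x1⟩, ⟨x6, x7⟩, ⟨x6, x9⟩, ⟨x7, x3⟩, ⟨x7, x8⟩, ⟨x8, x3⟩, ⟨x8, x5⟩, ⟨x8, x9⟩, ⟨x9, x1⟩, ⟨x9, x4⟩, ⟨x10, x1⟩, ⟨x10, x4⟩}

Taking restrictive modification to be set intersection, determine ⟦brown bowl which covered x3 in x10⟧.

{x1}

⟦which covered x3⟧ = {x : ⟨x, x3⟩ ∈ ⟦covered⟧} = {x1, x2, x4, x5, x7, x8}
⟦in x10⟧ = {x : ⟨x, x10⟩ ∈ ⟦in⟧} = {x1, x6, x8, x9, x10}
⟦bowl⟧ = {x1, x3, x5, x7, x10}
… ∩ ⟦which covered x3⟧ = {x1, x3, x5, x7, x10} ∩ {x1, x2, x4, x5, x7, x8} = {x1, x5, x7}
… ∩ ⟦in x10⟧ = {x1, x5, x7} ∩ {x1, x6, x8, x9, x10} = {x1}
… ∩ ⟦brown⟧ = {x1} ∩ {x1, x2, x3} = {x1}
So ⟦brown bowl which covered x3 in x10⟧ = {x1}.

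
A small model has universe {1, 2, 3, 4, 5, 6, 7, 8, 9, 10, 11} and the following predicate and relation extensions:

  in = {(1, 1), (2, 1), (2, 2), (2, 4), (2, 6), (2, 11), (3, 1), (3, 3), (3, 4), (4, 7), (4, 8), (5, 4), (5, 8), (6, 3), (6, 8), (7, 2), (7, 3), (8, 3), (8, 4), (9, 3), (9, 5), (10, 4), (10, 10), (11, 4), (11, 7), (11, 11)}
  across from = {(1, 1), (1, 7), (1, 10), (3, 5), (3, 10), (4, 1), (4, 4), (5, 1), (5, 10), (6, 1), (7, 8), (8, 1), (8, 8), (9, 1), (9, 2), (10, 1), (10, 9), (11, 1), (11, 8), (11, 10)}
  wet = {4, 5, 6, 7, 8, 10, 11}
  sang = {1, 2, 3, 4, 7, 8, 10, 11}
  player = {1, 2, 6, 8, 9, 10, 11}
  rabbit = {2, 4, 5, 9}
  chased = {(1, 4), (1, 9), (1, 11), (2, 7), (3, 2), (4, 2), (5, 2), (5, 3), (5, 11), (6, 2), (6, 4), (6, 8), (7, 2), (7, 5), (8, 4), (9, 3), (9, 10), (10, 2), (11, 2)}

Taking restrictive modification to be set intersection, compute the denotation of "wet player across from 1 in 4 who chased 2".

⟦across from 1⟧ = {x : ⟨x, 1⟩ ∈ ⟦across from⟧} = {1, 4, 5, 6, 8, 9, 10, 11}
⟦in 4⟧ = {x : ⟨x, 4⟩ ∈ ⟦in⟧} = {2, 3, 5, 8, 10, 11}
⟦who chased 2⟧ = {x : ⟨x, 2⟩ ∈ ⟦chased⟧} = {3, 4, 5, 6, 7, 10, 11}
⟦player⟧ = {1, 2, 6, 8, 9, 10, 11}
… ∩ ⟦across from 1⟧ = {1, 2, 6, 8, 9, 10, 11} ∩ {1, 4, 5, 6, 8, 9, 10, 11} = {1, 6, 8, 9, 10, 11}
… ∩ ⟦in 4⟧ = {1, 6, 8, 9, 10, 11} ∩ {2, 3, 5, 8, 10, 11} = {8, 10, 11}
… ∩ ⟦who chased 2⟧ = {8, 10, 11} ∩ {3, 4, 5, 6, 7, 10, 11} = {10, 11}
… ∩ ⟦wet⟧ = {10, 11} ∩ {4, 5, 6, 7, 8, 10, 11} = {10, 11}
So ⟦wet player across from 1 in 4 who chased 2⟧ = {10, 11}.

{10, 11}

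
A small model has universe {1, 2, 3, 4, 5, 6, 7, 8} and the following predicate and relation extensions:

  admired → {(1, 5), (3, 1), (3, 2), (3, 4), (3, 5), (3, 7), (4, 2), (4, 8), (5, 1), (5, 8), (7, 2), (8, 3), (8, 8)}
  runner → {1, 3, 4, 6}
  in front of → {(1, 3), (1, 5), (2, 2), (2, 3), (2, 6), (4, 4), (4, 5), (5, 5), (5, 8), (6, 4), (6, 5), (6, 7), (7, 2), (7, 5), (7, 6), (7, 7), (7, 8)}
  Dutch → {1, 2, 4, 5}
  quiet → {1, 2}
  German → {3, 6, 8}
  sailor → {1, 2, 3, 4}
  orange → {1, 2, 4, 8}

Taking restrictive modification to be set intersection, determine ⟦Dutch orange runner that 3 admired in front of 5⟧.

⟦that 3 admired⟧ = {x : ⟨3, x⟩ ∈ ⟦admired⟧} = {1, 2, 4, 5, 7}
⟦in front of 5⟧ = {x : ⟨x, 5⟩ ∈ ⟦in front of⟧} = {1, 4, 5, 6, 7}
⟦runner⟧ = {1, 3, 4, 6}
… ∩ ⟦that 3 admired⟧ = {1, 3, 4, 6} ∩ {1, 2, 4, 5, 7} = {1, 4}
… ∩ ⟦in front of 5⟧ = {1, 4} ∩ {1, 4, 5, 6, 7} = {1, 4}
… ∩ ⟦Dutch⟧ = {1, 4} ∩ {1, 2, 4, 5} = {1, 4}
… ∩ ⟦orange⟧ = {1, 4} ∩ {1, 2, 4, 8} = {1, 4}
So ⟦Dutch orange runner that 3 admired in front of 5⟧ = {1, 4}.

{1, 4}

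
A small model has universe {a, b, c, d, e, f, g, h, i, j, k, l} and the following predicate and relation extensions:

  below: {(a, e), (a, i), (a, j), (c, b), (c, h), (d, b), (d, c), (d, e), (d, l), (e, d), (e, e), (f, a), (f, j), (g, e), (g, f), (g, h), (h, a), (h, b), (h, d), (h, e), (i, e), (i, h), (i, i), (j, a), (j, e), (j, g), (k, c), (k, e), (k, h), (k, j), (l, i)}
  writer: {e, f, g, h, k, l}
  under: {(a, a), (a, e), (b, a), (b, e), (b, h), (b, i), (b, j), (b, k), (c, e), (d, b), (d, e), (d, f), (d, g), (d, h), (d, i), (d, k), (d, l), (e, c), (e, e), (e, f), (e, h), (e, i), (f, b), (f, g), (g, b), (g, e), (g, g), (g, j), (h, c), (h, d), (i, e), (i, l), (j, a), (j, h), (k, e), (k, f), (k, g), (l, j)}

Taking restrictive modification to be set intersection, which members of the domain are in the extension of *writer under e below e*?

{e, g, k}

⟦under e⟧ = {x : ⟨x, e⟩ ∈ ⟦under⟧} = {a, b, c, d, e, g, i, k}
⟦below e⟧ = {x : ⟨x, e⟩ ∈ ⟦below⟧} = {a, d, e, g, h, i, j, k}
⟦writer⟧ = {e, f, g, h, k, l}
… ∩ ⟦under e⟧ = {e, f, g, h, k, l} ∩ {a, b, c, d, e, g, i, k} = {e, g, k}
… ∩ ⟦below e⟧ = {e, g, k} ∩ {a, d, e, g, h, i, j, k} = {e, g, k}
So ⟦writer under e below e⟧ = {e, g, k}.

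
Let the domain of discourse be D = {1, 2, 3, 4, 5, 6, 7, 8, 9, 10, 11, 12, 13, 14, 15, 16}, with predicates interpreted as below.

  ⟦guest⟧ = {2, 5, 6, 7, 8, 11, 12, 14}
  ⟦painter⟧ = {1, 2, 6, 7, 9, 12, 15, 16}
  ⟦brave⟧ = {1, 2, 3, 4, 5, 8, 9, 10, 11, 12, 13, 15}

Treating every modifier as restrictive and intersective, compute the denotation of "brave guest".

{2, 5, 8, 11, 12}

⟦guest⟧ = {2, 5, 6, 7, 8, 11, 12, 14}
… ∩ ⟦brave⟧ = {2, 5, 6, 7, 8, 11, 12, 14} ∩ {1, 2, 3, 4, 5, 8, 9, 10, 11, 12, 13, 15} = {2, 5, 8, 11, 12}
So ⟦brave guest⟧ = {2, 5, 8, 11, 12}.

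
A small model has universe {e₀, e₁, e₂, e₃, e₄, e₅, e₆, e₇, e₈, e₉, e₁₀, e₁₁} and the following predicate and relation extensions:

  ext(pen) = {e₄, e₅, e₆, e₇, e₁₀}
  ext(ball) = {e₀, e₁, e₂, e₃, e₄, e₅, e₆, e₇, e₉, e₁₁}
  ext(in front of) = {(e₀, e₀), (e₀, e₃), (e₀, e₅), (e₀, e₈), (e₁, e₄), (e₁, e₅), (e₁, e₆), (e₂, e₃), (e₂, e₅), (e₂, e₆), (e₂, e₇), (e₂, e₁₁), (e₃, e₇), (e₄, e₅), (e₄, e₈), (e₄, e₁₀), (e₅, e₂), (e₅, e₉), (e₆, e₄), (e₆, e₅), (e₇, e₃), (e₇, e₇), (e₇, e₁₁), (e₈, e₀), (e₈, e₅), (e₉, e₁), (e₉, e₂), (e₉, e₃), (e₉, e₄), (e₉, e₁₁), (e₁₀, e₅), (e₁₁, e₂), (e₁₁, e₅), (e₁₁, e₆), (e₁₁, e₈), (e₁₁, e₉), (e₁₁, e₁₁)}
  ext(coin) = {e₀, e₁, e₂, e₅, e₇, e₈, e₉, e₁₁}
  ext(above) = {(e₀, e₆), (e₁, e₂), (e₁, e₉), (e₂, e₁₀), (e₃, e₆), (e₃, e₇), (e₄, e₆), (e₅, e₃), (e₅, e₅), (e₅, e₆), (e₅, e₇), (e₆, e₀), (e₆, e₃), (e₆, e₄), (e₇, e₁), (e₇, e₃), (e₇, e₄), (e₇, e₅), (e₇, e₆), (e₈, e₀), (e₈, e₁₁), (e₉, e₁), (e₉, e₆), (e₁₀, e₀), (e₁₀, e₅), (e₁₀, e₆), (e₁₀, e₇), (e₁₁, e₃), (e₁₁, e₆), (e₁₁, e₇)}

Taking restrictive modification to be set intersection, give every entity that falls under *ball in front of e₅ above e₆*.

⟦in front of e₅⟧ = {x : ⟨x, e₅⟩ ∈ ⟦in front of⟧} = {e₀, e₁, e₂, e₄, e₆, e₈, e₁₀, e₁₁}
⟦above e₆⟧ = {x : ⟨x, e₆⟩ ∈ ⟦above⟧} = {e₀, e₃, e₄, e₅, e₇, e₉, e₁₀, e₁₁}
⟦ball⟧ = {e₀, e₁, e₂, e₃, e₄, e₅, e₆, e₇, e₉, e₁₁}
… ∩ ⟦in front of e₅⟧ = {e₀, e₁, e₂, e₃, e₄, e₅, e₆, e₇, e₉, e₁₁} ∩ {e₀, e₁, e₂, e₄, e₆, e₈, e₁₀, e₁₁} = {e₀, e₁, e₂, e₄, e₆, e₁₁}
… ∩ ⟦above e₆⟧ = {e₀, e₁, e₂, e₄, e₆, e₁₁} ∩ {e₀, e₃, e₄, e₅, e₇, e₉, e₁₀, e₁₁} = {e₀, e₄, e₁₁}
So ⟦ball in front of e₅ above e₆⟧ = {e₀, e₄, e₁₁}.

{e₀, e₄, e₁₁}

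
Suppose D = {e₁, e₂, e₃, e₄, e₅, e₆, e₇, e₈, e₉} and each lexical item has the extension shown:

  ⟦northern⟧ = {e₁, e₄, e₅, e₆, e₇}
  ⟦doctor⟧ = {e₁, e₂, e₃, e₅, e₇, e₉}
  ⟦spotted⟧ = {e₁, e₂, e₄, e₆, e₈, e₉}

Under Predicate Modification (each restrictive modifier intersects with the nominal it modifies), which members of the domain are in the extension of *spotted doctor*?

⟦doctor⟧ = {e₁, e₂, e₃, e₅, e₇, e₉}
… ∩ ⟦spotted⟧ = {e₁, e₂, e₃, e₅, e₇, e₉} ∩ {e₁, e₂, e₄, e₆, e₈, e₉} = {e₁, e₂, e₉}
So ⟦spotted doctor⟧ = {e₁, e₂, e₉}.

{e₁, e₂, e₉}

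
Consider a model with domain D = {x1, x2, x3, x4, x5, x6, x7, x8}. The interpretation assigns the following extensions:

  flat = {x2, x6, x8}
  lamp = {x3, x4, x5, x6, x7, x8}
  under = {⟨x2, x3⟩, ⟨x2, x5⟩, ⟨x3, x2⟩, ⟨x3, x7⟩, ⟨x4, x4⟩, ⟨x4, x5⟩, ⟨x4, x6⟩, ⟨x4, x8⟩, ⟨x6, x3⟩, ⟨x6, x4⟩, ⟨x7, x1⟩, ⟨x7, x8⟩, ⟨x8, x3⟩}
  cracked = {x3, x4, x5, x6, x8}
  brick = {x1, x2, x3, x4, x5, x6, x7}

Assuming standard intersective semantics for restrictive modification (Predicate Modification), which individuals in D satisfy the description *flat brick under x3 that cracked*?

{x6}

⟦under x3⟧ = {x : ⟨x, x3⟩ ∈ ⟦under⟧} = {x2, x6, x8}
⟦that cracked⟧ = ⟦cracked⟧ = {x3, x4, x5, x6, x8}
⟦brick⟧ = {x1, x2, x3, x4, x5, x6, x7}
… ∩ ⟦under x3⟧ = {x1, x2, x3, x4, x5, x6, x7} ∩ {x2, x6, x8} = {x2, x6}
… ∩ ⟦that cracked⟧ = {x2, x6} ∩ {x3, x4, x5, x6, x8} = {x6}
… ∩ ⟦flat⟧ = {x6} ∩ {x2, x6, x8} = {x6}
So ⟦flat brick under x3 that cracked⟧ = {x6}.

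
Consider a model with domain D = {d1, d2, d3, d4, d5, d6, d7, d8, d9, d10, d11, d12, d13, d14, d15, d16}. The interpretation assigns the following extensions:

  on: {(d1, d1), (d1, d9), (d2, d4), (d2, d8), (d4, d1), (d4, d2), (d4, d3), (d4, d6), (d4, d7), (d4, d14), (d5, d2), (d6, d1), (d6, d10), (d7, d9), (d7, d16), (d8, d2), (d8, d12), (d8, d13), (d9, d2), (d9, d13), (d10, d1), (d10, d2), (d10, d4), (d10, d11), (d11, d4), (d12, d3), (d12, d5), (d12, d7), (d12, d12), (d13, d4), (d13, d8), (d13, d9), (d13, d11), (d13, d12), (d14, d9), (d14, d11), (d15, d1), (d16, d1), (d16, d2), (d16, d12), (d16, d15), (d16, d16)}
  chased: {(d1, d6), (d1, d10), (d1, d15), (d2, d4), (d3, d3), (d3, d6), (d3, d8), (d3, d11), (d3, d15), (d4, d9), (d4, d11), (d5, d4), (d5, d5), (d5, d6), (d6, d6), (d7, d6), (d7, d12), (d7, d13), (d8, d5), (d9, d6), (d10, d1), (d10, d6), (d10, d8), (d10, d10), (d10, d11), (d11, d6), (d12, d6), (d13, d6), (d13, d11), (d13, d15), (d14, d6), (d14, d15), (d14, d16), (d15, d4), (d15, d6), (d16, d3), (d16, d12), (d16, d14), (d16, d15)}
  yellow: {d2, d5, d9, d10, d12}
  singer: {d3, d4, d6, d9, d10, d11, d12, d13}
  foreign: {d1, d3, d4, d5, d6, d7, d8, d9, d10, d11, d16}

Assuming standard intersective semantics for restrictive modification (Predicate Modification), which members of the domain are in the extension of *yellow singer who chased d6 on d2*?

⟦who chased d6⟧ = {x : ⟨x, d6⟩ ∈ ⟦chased⟧} = {d1, d3, d5, d6, d7, d9, d10, d11, d12, d13, d14, d15}
⟦on d2⟧ = {x : ⟨x, d2⟩ ∈ ⟦on⟧} = {d4, d5, d8, d9, d10, d16}
⟦singer⟧ = {d3, d4, d6, d9, d10, d11, d12, d13}
… ∩ ⟦who chased d6⟧ = {d3, d4, d6, d9, d10, d11, d12, d13} ∩ {d1, d3, d5, d6, d7, d9, d10, d11, d12, d13, d14, d15} = {d3, d6, d9, d10, d11, d12, d13}
… ∩ ⟦on d2⟧ = {d3, d6, d9, d10, d11, d12, d13} ∩ {d4, d5, d8, d9, d10, d16} = {d9, d10}
… ∩ ⟦yellow⟧ = {d9, d10} ∩ {d2, d5, d9, d10, d12} = {d9, d10}
So ⟦yellow singer who chased d6 on d2⟧ = {d9, d10}.

{d9, d10}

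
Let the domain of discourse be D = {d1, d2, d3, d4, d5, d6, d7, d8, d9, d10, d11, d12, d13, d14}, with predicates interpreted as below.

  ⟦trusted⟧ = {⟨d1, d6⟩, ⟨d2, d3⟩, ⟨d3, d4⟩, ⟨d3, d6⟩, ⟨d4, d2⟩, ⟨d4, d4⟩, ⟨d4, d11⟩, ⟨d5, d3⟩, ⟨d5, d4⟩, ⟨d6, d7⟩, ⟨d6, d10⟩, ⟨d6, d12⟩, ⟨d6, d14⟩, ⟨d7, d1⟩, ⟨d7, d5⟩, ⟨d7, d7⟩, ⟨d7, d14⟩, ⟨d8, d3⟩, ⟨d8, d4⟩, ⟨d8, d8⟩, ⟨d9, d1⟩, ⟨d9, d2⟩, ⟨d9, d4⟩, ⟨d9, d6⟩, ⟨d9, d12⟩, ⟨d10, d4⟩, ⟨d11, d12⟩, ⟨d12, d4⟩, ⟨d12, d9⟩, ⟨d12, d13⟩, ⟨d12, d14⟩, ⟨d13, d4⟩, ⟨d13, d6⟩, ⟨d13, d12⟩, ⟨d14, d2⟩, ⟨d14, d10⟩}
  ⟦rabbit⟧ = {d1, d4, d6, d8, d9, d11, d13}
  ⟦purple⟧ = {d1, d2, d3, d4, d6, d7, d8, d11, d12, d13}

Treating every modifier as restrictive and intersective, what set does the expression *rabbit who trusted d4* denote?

{d4, d8, d9, d13}

⟦who trusted d4⟧ = {x : ⟨x, d4⟩ ∈ ⟦trusted⟧} = {d3, d4, d5, d8, d9, d10, d12, d13}
⟦rabbit⟧ = {d1, d4, d6, d8, d9, d11, d13}
… ∩ ⟦who trusted d4⟧ = {d1, d4, d6, d8, d9, d11, d13} ∩ {d3, d4, d5, d8, d9, d10, d12, d13} = {d4, d8, d9, d13}
So ⟦rabbit who trusted d4⟧ = {d4, d8, d9, d13}.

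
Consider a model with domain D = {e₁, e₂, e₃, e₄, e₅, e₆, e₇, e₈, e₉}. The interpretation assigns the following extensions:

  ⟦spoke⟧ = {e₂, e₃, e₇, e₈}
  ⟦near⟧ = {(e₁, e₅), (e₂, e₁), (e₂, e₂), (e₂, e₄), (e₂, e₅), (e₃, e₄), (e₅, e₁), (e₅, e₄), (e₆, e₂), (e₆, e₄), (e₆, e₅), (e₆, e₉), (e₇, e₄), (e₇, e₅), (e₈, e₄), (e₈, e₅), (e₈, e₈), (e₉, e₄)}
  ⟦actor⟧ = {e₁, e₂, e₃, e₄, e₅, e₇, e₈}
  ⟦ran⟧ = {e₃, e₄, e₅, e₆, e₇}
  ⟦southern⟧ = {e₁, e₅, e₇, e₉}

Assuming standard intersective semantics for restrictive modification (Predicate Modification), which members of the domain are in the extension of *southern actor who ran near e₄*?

{e₅, e₇}

⟦who ran⟧ = ⟦ran⟧ = {e₃, e₄, e₅, e₆, e₇}
⟦near e₄⟧ = {x : ⟨x, e₄⟩ ∈ ⟦near⟧} = {e₂, e₃, e₅, e₆, e₇, e₈, e₉}
⟦actor⟧ = {e₁, e₂, e₃, e₄, e₅, e₇, e₈}
… ∩ ⟦who ran⟧ = {e₁, e₂, e₃, e₄, e₅, e₇, e₈} ∩ {e₃, e₄, e₅, e₆, e₇} = {e₃, e₄, e₅, e₇}
… ∩ ⟦near e₄⟧ = {e₃, e₄, e₅, e₇} ∩ {e₂, e₃, e₅, e₆, e₇, e₈, e₉} = {e₃, e₅, e₇}
… ∩ ⟦southern⟧ = {e₃, e₅, e₇} ∩ {e₁, e₅, e₇, e₉} = {e₅, e₇}
So ⟦southern actor who ran near e₄⟧ = {e₅, e₇}.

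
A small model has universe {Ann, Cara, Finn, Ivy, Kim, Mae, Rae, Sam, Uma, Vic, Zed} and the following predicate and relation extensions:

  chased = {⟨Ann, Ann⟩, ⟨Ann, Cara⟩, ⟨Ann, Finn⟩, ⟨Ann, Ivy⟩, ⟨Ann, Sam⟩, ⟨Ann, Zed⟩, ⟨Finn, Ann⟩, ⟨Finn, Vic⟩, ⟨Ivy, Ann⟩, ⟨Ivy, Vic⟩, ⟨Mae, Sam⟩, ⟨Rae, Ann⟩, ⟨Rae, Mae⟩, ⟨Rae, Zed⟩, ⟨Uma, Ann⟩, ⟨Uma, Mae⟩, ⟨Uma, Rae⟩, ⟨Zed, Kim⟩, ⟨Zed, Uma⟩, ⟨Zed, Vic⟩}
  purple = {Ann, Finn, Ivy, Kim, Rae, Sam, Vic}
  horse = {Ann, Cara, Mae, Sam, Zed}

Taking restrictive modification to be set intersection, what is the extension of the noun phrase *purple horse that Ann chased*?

⟦that Ann chased⟧ = {x : ⟨Ann, x⟩ ∈ ⟦chased⟧} = {Ann, Cara, Finn, Ivy, Sam, Zed}
⟦horse⟧ = {Ann, Cara, Mae, Sam, Zed}
… ∩ ⟦that Ann chased⟧ = {Ann, Cara, Mae, Sam, Zed} ∩ {Ann, Cara, Finn, Ivy, Sam, Zed} = {Ann, Cara, Sam, Zed}
… ∩ ⟦purple⟧ = {Ann, Cara, Sam, Zed} ∩ {Ann, Finn, Ivy, Kim, Rae, Sam, Vic} = {Ann, Sam}
So ⟦purple horse that Ann chased⟧ = {Ann, Sam}.

{Ann, Sam}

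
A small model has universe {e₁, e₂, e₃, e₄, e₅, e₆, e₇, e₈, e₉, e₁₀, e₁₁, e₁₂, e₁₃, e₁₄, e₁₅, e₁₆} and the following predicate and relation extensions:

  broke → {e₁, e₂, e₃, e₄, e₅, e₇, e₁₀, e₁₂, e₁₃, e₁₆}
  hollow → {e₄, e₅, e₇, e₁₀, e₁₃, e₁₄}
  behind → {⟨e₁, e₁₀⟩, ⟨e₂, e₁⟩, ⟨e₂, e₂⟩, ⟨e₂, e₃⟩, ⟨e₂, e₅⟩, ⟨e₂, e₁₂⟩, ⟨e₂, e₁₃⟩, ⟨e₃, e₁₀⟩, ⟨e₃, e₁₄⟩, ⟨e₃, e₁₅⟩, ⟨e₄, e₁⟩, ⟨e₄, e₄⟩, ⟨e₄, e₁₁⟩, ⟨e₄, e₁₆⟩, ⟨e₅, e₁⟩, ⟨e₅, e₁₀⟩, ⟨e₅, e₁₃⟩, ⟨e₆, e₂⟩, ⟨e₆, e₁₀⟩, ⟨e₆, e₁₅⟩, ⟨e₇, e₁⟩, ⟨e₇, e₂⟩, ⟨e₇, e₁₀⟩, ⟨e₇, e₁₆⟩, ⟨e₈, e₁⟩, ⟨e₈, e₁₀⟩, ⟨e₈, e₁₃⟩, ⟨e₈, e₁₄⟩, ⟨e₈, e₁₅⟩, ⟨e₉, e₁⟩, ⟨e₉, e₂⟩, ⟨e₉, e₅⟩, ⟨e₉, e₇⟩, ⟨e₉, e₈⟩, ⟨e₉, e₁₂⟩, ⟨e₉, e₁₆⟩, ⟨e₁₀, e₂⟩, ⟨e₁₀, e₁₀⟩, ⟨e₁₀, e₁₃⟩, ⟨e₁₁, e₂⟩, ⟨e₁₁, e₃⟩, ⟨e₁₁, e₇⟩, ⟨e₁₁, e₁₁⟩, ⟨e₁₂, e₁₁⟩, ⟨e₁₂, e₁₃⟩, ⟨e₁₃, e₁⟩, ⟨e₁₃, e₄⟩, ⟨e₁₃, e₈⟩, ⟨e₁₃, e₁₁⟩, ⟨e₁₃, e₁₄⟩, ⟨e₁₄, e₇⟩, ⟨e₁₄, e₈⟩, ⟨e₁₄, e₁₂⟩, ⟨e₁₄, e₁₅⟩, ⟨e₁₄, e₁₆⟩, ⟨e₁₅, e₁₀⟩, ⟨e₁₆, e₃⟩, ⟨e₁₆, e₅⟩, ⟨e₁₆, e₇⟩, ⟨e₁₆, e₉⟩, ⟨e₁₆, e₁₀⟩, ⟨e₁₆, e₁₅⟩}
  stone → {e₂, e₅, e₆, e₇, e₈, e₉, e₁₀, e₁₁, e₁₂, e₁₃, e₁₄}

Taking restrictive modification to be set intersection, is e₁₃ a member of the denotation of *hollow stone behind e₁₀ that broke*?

no

⟦behind e₁₀⟧ = {x : ⟨x, e₁₀⟩ ∈ ⟦behind⟧} = {e₁, e₃, e₅, e₆, e₇, e₈, e₁₀, e₁₅, e₁₆}
⟦that broke⟧ = ⟦broke⟧ = {e₁, e₂, e₃, e₄, e₅, e₇, e₁₀, e₁₂, e₁₃, e₁₆}
⟦stone⟧ = {e₂, e₅, e₆, e₇, e₈, e₉, e₁₀, e₁₁, e₁₂, e₁₃, e₁₄}
… ∩ ⟦behind e₁₀⟧ = {e₂, e₅, e₆, e₇, e₈, e₉, e₁₀, e₁₁, e₁₂, e₁₃, e₁₄} ∩ {e₁, e₃, e₅, e₆, e₇, e₈, e₁₀, e₁₅, e₁₆} = {e₅, e₆, e₇, e₈, e₁₀}
… ∩ ⟦that broke⟧ = {e₅, e₆, e₇, e₈, e₁₀} ∩ {e₁, e₂, e₃, e₄, e₅, e₇, e₁₀, e₁₂, e₁₃, e₁₆} = {e₅, e₇, e₁₀}
… ∩ ⟦hollow⟧ = {e₅, e₇, e₁₀} ∩ {e₄, e₅, e₇, e₁₀, e₁₃, e₁₄} = {e₅, e₇, e₁₀}
⟦hollow stone behind e₁₀ that broke⟧ = {e₅, e₇, e₁₀}; e₁₃ ∉ this set.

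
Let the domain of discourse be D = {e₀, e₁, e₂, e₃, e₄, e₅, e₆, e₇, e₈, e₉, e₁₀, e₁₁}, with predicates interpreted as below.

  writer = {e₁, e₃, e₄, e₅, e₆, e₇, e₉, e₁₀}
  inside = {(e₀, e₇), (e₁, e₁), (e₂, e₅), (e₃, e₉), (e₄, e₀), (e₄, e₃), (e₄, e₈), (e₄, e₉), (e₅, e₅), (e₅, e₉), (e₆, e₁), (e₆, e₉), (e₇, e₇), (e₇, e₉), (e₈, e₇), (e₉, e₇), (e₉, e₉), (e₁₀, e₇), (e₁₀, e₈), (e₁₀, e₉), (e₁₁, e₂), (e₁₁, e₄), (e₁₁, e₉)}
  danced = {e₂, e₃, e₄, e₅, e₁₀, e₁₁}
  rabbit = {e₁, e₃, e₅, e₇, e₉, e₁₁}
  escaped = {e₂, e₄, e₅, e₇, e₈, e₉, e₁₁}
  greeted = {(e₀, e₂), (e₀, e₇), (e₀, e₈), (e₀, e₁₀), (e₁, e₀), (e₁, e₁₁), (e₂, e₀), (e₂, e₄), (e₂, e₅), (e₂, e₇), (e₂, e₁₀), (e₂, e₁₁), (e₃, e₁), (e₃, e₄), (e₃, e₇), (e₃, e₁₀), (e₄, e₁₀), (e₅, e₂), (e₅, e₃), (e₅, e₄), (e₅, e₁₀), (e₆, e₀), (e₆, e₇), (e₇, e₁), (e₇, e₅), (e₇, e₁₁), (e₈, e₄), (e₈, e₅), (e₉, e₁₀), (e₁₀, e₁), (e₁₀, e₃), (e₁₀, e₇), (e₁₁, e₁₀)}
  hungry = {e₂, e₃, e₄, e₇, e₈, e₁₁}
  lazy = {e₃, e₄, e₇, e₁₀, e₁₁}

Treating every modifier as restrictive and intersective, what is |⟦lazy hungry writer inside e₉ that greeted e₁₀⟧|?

2

⟦inside e₉⟧ = {x : ⟨x, e₉⟩ ∈ ⟦inside⟧} = {e₃, e₄, e₅, e₆, e₇, e₉, e₁₀, e₁₁}
⟦that greeted e₁₀⟧ = {x : ⟨x, e₁₀⟩ ∈ ⟦greeted⟧} = {e₀, e₂, e₃, e₄, e₅, e₉, e₁₁}
⟦writer⟧ = {e₁, e₃, e₄, e₅, e₆, e₇, e₉, e₁₀}
… ∩ ⟦inside e₉⟧ = {e₁, e₃, e₄, e₅, e₆, e₇, e₉, e₁₀} ∩ {e₃, e₄, e₅, e₆, e₇, e₉, e₁₀, e₁₁} = {e₃, e₄, e₅, e₆, e₇, e₉, e₁₀}
… ∩ ⟦that greeted e₁₀⟧ = {e₃, e₄, e₅, e₆, e₇, e₉, e₁₀} ∩ {e₀, e₂, e₃, e₄, e₅, e₉, e₁₁} = {e₃, e₄, e₅, e₉}
… ∩ ⟦lazy⟧ = {e₃, e₄, e₅, e₉} ∩ {e₃, e₄, e₇, e₁₀, e₁₁} = {e₃, e₄}
… ∩ ⟦hungry⟧ = {e₃, e₄} ∩ {e₂, e₃, e₄, e₇, e₈, e₁₁} = {e₃, e₄}
⟦lazy hungry writer inside e₉ that greeted e₁₀⟧ = {e₃, e₄}, so the cardinality is 2.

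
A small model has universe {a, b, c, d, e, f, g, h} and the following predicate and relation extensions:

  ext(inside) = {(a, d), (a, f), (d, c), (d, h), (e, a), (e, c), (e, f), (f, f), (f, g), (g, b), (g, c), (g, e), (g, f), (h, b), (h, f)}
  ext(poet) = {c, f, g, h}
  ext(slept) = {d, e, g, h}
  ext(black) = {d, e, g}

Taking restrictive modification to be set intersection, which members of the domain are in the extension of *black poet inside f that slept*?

⟦inside f⟧ = {x : ⟨x, f⟩ ∈ ⟦inside⟧} = {a, e, f, g, h}
⟦that slept⟧ = ⟦slept⟧ = {d, e, g, h}
⟦poet⟧ = {c, f, g, h}
… ∩ ⟦inside f⟧ = {c, f, g, h} ∩ {a, e, f, g, h} = {f, g, h}
… ∩ ⟦that slept⟧ = {f, g, h} ∩ {d, e, g, h} = {g, h}
… ∩ ⟦black⟧ = {g, h} ∩ {d, e, g} = {g}
So ⟦black poet inside f that slept⟧ = {g}.

{g}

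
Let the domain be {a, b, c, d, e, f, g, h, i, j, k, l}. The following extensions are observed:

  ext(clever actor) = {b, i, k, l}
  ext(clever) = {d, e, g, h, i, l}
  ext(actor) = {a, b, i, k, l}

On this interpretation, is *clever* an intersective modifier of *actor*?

no

⟦clever⟧ ∩ ⟦actor⟧ = {d, e, g, h, i, l} ∩ {a, b, i, k, l} = {i, l}
Observed ⟦clever actor⟧ = {b, i, k, l}.
These differ, so the modifier is not intersective in this model.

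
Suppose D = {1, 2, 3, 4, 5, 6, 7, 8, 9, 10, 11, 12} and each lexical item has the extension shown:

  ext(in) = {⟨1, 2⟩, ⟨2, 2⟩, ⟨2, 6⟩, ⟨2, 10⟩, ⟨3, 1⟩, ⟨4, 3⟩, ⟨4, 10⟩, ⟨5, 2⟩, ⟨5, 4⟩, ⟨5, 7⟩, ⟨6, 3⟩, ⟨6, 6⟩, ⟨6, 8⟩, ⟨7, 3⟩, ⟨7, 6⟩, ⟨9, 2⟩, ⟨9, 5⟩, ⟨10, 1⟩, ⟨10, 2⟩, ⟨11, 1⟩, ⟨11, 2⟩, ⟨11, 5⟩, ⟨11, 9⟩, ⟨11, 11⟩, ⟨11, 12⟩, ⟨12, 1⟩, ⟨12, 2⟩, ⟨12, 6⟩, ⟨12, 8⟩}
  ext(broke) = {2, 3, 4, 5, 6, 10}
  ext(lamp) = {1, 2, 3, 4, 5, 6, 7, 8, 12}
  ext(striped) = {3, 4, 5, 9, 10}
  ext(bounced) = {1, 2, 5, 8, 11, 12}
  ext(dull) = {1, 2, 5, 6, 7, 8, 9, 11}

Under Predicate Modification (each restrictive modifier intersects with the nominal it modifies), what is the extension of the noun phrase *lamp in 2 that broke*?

{2, 5}

⟦in 2⟧ = {x : ⟨x, 2⟩ ∈ ⟦in⟧} = {1, 2, 5, 9, 10, 11, 12}
⟦that broke⟧ = ⟦broke⟧ = {2, 3, 4, 5, 6, 10}
⟦lamp⟧ = {1, 2, 3, 4, 5, 6, 7, 8, 12}
… ∩ ⟦in 2⟧ = {1, 2, 3, 4, 5, 6, 7, 8, 12} ∩ {1, 2, 5, 9, 10, 11, 12} = {1, 2, 5, 12}
… ∩ ⟦that broke⟧ = {1, 2, 5, 12} ∩ {2, 3, 4, 5, 6, 10} = {2, 5}
So ⟦lamp in 2 that broke⟧ = {2, 5}.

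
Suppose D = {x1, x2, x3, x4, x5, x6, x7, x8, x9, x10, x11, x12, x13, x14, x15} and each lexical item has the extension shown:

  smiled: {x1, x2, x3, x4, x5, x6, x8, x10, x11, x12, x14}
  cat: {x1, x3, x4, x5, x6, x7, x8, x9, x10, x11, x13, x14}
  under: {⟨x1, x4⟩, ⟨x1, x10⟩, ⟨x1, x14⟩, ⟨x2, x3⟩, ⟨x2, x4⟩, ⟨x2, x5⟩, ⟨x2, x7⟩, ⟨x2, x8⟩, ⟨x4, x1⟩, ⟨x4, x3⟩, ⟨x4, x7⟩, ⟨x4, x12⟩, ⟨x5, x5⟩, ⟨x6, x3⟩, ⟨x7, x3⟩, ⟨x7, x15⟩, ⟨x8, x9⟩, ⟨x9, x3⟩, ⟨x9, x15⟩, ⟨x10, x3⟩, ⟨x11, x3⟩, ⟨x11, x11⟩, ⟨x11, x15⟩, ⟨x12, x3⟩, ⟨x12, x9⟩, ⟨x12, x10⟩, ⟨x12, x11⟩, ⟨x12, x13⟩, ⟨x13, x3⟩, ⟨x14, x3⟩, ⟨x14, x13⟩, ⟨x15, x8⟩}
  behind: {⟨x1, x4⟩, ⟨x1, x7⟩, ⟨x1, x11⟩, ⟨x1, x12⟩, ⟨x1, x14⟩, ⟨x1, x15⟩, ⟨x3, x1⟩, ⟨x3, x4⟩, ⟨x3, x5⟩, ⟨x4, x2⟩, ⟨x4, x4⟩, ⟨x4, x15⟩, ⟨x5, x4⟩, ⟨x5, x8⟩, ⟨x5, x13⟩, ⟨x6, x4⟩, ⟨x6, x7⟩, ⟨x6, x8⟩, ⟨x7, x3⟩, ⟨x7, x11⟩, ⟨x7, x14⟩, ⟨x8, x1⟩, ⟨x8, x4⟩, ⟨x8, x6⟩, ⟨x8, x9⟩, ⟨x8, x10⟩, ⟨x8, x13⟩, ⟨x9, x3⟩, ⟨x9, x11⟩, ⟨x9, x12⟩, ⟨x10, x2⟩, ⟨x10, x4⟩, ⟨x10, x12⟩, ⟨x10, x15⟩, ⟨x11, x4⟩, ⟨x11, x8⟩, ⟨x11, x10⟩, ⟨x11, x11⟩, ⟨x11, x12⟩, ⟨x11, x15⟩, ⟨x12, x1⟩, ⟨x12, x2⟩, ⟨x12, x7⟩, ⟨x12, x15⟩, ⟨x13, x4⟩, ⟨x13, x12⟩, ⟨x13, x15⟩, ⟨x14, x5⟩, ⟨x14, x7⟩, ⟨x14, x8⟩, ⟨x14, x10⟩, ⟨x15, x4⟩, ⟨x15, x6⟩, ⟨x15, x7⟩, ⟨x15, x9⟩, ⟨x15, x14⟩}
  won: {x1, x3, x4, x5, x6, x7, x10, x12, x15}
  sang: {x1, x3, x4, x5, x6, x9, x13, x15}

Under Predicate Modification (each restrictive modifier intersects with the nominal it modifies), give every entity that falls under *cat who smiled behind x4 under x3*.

{x4, x6, x10, x11}

⟦who smiled⟧ = ⟦smiled⟧ = {x1, x2, x3, x4, x5, x6, x8, x10, x11, x12, x14}
⟦behind x4⟧ = {x : ⟨x, x4⟩ ∈ ⟦behind⟧} = {x1, x3, x4, x5, x6, x8, x10, x11, x13, x15}
⟦under x3⟧ = {x : ⟨x, x3⟩ ∈ ⟦under⟧} = {x2, x4, x6, x7, x9, x10, x11, x12, x13, x14}
⟦cat⟧ = {x1, x3, x4, x5, x6, x7, x8, x9, x10, x11, x13, x14}
… ∩ ⟦who smiled⟧ = {x1, x3, x4, x5, x6, x7, x8, x9, x10, x11, x13, x14} ∩ {x1, x2, x3, x4, x5, x6, x8, x10, x11, x12, x14} = {x1, x3, x4, x5, x6, x8, x10, x11, x14}
… ∩ ⟦behind x4⟧ = {x1, x3, x4, x5, x6, x8, x10, x11, x14} ∩ {x1, x3, x4, x5, x6, x8, x10, x11, x13, x15} = {x1, x3, x4, x5, x6, x8, x10, x11}
… ∩ ⟦under x3⟧ = {x1, x3, x4, x5, x6, x8, x10, x11} ∩ {x2, x4, x6, x7, x9, x10, x11, x12, x13, x14} = {x4, x6, x10, x11}
So ⟦cat who smiled behind x4 under x3⟧ = {x4, x6, x10, x11}.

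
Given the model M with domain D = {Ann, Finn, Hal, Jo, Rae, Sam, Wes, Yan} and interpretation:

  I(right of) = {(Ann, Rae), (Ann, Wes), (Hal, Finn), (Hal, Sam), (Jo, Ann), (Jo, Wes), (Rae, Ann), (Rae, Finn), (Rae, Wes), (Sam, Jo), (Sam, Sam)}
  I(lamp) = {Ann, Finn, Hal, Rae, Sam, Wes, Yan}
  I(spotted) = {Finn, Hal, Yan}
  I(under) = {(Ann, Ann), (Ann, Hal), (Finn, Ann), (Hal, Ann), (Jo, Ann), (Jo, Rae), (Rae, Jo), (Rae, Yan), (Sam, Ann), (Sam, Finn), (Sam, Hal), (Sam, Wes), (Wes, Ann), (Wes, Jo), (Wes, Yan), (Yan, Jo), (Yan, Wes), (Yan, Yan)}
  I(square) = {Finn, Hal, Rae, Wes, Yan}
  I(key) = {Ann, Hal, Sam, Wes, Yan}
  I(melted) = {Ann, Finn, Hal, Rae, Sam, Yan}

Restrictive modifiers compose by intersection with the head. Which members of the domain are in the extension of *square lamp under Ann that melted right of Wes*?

∅

⟦under Ann⟧ = {x : ⟨x, Ann⟩ ∈ ⟦under⟧} = {Ann, Finn, Hal, Jo, Sam, Wes}
⟦that melted⟧ = ⟦melted⟧ = {Ann, Finn, Hal, Rae, Sam, Yan}
⟦right of Wes⟧ = {x : ⟨x, Wes⟩ ∈ ⟦right of⟧} = {Ann, Jo, Rae}
⟦lamp⟧ = {Ann, Finn, Hal, Rae, Sam, Wes, Yan}
… ∩ ⟦under Ann⟧ = {Ann, Finn, Hal, Rae, Sam, Wes, Yan} ∩ {Ann, Finn, Hal, Jo, Sam, Wes} = {Ann, Finn, Hal, Sam, Wes}
… ∩ ⟦that melted⟧ = {Ann, Finn, Hal, Sam, Wes} ∩ {Ann, Finn, Hal, Rae, Sam, Yan} = {Ann, Finn, Hal, Sam}
… ∩ ⟦right of Wes⟧ = {Ann, Finn, Hal, Sam} ∩ {Ann, Jo, Rae} = {Ann}
… ∩ ⟦square⟧ = {Ann} ∩ {Finn, Hal, Rae, Wes, Yan} = ∅
So ⟦square lamp under Ann that melted right of Wes⟧ = ∅.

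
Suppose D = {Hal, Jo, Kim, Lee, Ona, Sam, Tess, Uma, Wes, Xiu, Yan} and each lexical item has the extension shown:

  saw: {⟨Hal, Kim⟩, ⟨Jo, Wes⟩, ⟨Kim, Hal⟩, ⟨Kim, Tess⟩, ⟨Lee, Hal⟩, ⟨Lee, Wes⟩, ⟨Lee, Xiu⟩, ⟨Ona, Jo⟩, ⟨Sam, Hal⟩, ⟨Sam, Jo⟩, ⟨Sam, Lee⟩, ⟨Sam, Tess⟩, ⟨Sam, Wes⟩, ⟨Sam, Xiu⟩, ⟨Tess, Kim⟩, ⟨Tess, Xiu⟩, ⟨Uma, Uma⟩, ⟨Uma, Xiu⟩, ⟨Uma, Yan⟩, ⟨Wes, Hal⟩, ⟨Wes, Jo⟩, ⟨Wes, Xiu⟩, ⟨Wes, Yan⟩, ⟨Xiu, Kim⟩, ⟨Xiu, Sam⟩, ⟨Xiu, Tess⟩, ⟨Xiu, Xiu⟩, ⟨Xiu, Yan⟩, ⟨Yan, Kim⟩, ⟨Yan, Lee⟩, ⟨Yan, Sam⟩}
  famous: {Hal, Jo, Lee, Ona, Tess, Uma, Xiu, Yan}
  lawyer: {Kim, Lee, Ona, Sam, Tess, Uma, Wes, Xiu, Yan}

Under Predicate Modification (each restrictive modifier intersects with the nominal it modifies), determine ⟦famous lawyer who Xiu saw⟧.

⟦who Xiu saw⟧ = {x : ⟨Xiu, x⟩ ∈ ⟦saw⟧} = {Kim, Sam, Tess, Xiu, Yan}
⟦lawyer⟧ = {Kim, Lee, Ona, Sam, Tess, Uma, Wes, Xiu, Yan}
… ∩ ⟦who Xiu saw⟧ = {Kim, Lee, Ona, Sam, Tess, Uma, Wes, Xiu, Yan} ∩ {Kim, Sam, Tess, Xiu, Yan} = {Kim, Sam, Tess, Xiu, Yan}
… ∩ ⟦famous⟧ = {Kim, Sam, Tess, Xiu, Yan} ∩ {Hal, Jo, Lee, Ona, Tess, Uma, Xiu, Yan} = {Tess, Xiu, Yan}
So ⟦famous lawyer who Xiu saw⟧ = {Tess, Xiu, Yan}.

{Tess, Xiu, Yan}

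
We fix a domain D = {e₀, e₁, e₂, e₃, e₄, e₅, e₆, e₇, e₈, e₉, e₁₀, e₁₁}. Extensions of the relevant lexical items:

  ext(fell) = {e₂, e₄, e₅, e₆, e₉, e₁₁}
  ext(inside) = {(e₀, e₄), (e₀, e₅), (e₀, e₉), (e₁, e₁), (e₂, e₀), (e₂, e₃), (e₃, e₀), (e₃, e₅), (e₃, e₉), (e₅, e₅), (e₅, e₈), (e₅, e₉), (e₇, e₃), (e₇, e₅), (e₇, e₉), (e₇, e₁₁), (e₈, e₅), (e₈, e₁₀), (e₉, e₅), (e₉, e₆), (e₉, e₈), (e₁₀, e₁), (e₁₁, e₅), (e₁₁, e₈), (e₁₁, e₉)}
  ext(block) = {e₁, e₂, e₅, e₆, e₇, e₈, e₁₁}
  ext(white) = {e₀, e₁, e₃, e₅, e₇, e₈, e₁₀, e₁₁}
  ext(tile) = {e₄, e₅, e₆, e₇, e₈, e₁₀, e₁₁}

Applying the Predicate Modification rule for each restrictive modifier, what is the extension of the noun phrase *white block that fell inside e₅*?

⟦that fell⟧ = ⟦fell⟧ = {e₂, e₄, e₅, e₆, e₉, e₁₁}
⟦inside e₅⟧ = {x : ⟨x, e₅⟩ ∈ ⟦inside⟧} = {e₀, e₃, e₅, e₇, e₈, e₉, e₁₁}
⟦block⟧ = {e₁, e₂, e₅, e₆, e₇, e₈, e₁₁}
… ∩ ⟦that fell⟧ = {e₁, e₂, e₅, e₆, e₇, e₈, e₁₁} ∩ {e₂, e₄, e₅, e₆, e₉, e₁₁} = {e₂, e₅, e₆, e₁₁}
… ∩ ⟦inside e₅⟧ = {e₂, e₅, e₆, e₁₁} ∩ {e₀, e₃, e₅, e₇, e₈, e₉, e₁₁} = {e₅, e₁₁}
… ∩ ⟦white⟧ = {e₅, e₁₁} ∩ {e₀, e₁, e₃, e₅, e₇, e₈, e₁₀, e₁₁} = {e₅, e₁₁}
So ⟦white block that fell inside e₅⟧ = {e₅, e₁₁}.

{e₅, e₁₁}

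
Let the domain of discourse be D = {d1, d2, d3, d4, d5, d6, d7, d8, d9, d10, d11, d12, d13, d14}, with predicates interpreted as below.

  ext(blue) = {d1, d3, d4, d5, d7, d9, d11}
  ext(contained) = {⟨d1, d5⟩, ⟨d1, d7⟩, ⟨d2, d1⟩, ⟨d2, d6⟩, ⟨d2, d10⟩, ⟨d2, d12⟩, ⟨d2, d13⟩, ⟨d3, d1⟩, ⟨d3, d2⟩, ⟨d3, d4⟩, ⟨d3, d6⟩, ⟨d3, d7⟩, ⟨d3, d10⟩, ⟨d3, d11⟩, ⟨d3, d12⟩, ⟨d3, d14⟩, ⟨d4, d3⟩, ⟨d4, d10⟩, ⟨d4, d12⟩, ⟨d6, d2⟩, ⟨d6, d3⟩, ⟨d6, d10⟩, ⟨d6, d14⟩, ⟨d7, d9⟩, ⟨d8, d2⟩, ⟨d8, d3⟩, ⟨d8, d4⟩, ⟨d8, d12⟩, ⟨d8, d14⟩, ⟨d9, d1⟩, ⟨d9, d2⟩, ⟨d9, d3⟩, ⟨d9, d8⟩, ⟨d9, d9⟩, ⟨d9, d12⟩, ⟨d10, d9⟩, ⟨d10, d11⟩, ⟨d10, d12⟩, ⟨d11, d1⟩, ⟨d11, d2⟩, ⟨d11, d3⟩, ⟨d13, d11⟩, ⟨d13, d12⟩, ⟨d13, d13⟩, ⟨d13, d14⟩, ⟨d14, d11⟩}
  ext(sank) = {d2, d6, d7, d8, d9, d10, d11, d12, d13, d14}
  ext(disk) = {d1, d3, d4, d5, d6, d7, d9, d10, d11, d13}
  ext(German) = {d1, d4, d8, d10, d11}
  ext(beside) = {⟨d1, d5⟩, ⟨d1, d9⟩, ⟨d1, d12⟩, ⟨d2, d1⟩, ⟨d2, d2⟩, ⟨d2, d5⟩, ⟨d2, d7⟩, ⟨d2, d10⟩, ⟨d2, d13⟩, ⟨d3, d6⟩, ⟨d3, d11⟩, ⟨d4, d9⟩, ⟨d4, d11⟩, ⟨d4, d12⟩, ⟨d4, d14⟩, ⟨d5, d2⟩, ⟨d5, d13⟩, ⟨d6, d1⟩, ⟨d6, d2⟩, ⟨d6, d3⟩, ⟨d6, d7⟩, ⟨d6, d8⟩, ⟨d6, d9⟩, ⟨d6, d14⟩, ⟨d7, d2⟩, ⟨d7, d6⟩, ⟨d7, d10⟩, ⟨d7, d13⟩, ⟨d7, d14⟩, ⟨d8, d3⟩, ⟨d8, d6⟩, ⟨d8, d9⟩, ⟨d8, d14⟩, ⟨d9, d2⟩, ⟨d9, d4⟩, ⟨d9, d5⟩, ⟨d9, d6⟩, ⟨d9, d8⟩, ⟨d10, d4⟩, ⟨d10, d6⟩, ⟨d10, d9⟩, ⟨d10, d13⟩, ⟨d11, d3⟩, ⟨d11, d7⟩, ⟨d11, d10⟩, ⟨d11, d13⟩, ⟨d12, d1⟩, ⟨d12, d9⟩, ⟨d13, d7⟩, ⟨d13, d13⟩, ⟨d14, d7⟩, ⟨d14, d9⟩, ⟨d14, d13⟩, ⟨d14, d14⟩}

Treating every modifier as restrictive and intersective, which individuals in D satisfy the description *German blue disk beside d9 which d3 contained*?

{d1, d4}

⟦beside d9⟧ = {x : ⟨x, d9⟩ ∈ ⟦beside⟧} = {d1, d4, d6, d8, d10, d12, d14}
⟦which d3 contained⟧ = {x : ⟨d3, x⟩ ∈ ⟦contained⟧} = {d1, d2, d4, d6, d7, d10, d11, d12, d14}
⟦disk⟧ = {d1, d3, d4, d5, d6, d7, d9, d10, d11, d13}
… ∩ ⟦beside d9⟧ = {d1, d3, d4, d5, d6, d7, d9, d10, d11, d13} ∩ {d1, d4, d6, d8, d10, d12, d14} = {d1, d4, d6, d10}
… ∩ ⟦which d3 contained⟧ = {d1, d4, d6, d10} ∩ {d1, d2, d4, d6, d7, d10, d11, d12, d14} = {d1, d4, d6, d10}
… ∩ ⟦German⟧ = {d1, d4, d6, d10} ∩ {d1, d4, d8, d10, d11} = {d1, d4, d10}
… ∩ ⟦blue⟧ = {d1, d4, d10} ∩ {d1, d3, d4, d5, d7, d9, d11} = {d1, d4}
So ⟦German blue disk beside d9 which d3 contained⟧ = {d1, d4}.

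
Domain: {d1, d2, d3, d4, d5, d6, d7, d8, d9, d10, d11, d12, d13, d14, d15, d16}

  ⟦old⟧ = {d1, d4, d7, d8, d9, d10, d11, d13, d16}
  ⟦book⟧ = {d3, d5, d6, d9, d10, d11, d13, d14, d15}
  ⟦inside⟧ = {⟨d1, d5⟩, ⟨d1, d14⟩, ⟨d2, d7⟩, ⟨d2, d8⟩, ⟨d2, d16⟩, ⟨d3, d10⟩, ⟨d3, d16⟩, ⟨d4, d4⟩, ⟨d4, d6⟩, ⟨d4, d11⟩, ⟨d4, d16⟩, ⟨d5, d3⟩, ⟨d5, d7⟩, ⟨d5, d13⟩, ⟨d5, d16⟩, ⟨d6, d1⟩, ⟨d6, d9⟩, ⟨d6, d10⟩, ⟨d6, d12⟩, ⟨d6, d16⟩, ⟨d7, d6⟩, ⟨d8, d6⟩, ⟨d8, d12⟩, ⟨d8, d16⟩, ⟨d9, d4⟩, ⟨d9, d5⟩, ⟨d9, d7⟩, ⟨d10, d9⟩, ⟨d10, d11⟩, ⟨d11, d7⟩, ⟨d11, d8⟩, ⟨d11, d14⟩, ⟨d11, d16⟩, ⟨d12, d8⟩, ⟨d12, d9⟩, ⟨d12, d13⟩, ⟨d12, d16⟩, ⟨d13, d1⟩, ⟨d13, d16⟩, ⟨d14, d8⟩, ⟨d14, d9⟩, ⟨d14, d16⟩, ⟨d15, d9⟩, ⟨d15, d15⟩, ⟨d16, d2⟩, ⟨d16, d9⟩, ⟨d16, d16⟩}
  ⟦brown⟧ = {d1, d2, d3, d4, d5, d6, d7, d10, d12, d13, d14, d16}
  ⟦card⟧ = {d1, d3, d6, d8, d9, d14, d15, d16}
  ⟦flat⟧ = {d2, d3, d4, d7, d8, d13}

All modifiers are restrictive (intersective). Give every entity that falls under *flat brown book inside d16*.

{d3, d13}

⟦inside d16⟧ = {x : ⟨x, d16⟩ ∈ ⟦inside⟧} = {d2, d3, d4, d5, d6, d8, d11, d12, d13, d14, d16}
⟦book⟧ = {d3, d5, d6, d9, d10, d11, d13, d14, d15}
… ∩ ⟦inside d16⟧ = {d3, d5, d6, d9, d10, d11, d13, d14, d15} ∩ {d2, d3, d4, d5, d6, d8, d11, d12, d13, d14, d16} = {d3, d5, d6, d11, d13, d14}
… ∩ ⟦flat⟧ = {d3, d5, d6, d11, d13, d14} ∩ {d2, d3, d4, d7, d8, d13} = {d3, d13}
… ∩ ⟦brown⟧ = {d3, d13} ∩ {d1, d2, d3, d4, d5, d6, d7, d10, d12, d13, d14, d16} = {d3, d13}
So ⟦flat brown book inside d16⟧ = {d3, d13}.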